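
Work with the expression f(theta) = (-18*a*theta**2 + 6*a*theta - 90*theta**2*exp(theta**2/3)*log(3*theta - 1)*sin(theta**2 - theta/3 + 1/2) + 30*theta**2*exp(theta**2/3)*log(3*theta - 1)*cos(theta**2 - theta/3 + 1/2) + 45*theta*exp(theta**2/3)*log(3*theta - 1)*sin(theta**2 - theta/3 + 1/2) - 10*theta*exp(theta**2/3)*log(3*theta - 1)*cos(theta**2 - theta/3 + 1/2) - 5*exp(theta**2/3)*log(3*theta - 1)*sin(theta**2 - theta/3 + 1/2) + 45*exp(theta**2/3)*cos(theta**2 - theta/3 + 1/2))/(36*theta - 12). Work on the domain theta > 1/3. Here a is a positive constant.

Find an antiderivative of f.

An antiderivative is F(theta) = -a*theta**2/4 + 5*exp(theta**2/3)*log(3*theta - 1)*cos(theta**2 - theta/3 + 1/2)/4.

Check any antiderivative F(theta) by computing F'(theta) and comparing it with f(theta).
Check: d/dtheta[-a*theta**2/4 + 5*exp(theta**2/3)*log(3*theta - 1)*cos(theta**2 - theta/3 + 1/2)/4] = (-18*a*theta**2 + 6*a*theta - 90*theta**2*exp(theta**2/3)*log(3*theta - 1)*sin(theta**2 - theta/3 + 1/2) + 30*theta**2*exp(theta**2/3)*log(3*theta - 1)*cos(theta**2 - theta/3 + 1/2) + 45*theta*exp(theta**2/3)*log(3*theta - 1)*sin(theta**2 - theta/3 + 1/2) - 10*theta*exp(theta**2/3)*log(3*theta - 1)*cos(theta**2 - theta/3 + 1/2) - 5*exp(theta**2/3)*log(3*theta - 1)*sin(theta**2 - theta/3 + 1/2) + 45*exp(theta**2/3)*cos(theta**2 - theta/3 + 1/2))/(36*theta - 12) = f(theta).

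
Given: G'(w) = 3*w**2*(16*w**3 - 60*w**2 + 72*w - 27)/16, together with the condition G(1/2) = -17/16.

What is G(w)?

The substitution u = w**2 - 3*w/2 works: G'(w) is exactly (dG/du)*(du/dw) for that inner function.
A general antiderivative is (w**2 - 3*w/2)**3/2 + C.
The condition gives C = -17/16 - (-1/16) = -1.
So G(w) = (w**3*(2*w - 3)**3 - 16)/16.
Check: d/dw[(w**3*(2*w - 3)**3 - 16)/16] = 3*w**5 - 45*w**4/4 + 27*w**3/2 - 81*w**2/16, which equals G'(w).

G(w) = (w**3*(2*w - 3)**3 - 16)/16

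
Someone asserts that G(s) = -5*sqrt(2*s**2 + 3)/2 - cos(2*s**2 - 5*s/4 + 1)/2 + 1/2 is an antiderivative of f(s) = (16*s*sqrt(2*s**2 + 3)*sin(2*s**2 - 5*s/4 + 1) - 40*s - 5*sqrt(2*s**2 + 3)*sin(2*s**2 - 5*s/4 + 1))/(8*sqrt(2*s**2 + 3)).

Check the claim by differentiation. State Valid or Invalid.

Valid - the claim checks out under differentiation.

d/ds[G] = (16*s*sqrt(2*s**2 + 3)*sin(2*s**2 - 5*s/4 + 1) - 40*s - 5*sqrt(2*s**2 + 3)*sin(2*s**2 - 5*s/4 + 1))/(8*sqrt(2*s**2 + 3))
This equals f(s) exactly, so the claim holds.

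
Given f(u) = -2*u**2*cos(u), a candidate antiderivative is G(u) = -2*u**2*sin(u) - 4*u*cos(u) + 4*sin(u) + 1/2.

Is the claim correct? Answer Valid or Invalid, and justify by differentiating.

Valid - the claim checks out under differentiation.

d/du[G] = -2*u**2*cos(u)
This equals f(u) exactly, so the claim holds.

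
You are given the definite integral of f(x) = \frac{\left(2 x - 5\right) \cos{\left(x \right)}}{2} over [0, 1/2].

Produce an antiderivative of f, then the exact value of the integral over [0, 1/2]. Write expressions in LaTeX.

Antiderivative: F(x) = \frac{2 x \sin{\left(x \right)} - 5 \sin{\left(x \right)} + 2 \cos{\left(x \right)}}{2}; value = -1 - 2 \sin{\left(\frac{1}{2} \right)} + \cos{\left(\frac{1}{2} \right)}

Any candidate F(x) must reproduce f(x) exactly when differentiated.
F(x) = \frac{2 x \sin{\left(x \right)} - 5 \sin{\left(x \right)} + 2 \cos{\left(x \right)}}{2} is an antiderivative of f.
Check: d/dx[\frac{2 x \sin{\left(x \right)} - 5 \sin{\left(x \right)} + 2 \cos{\left(x \right)}}{2}] = x \cos{\left(x \right)} - \frac{5 \cos{\left(x \right)}}{2}, which equals f(x).
F(1/2) = - 2 \sin{\left(\frac{1}{2} \right)} + \cos{\left(\frac{1}{2} \right)}; F(0) = 1.
Integral = F(1/2) - F(0) = -1 - 2 \sin{\left(\frac{1}{2} \right)} + \cos{\left(\frac{1}{2} \right)}.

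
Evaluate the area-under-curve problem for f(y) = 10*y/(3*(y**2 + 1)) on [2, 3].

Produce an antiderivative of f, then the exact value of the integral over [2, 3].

The substitution u = 2*y**2 + 2 works: f is exactly (dF/du)*(du/dy) for that inner function.
F(y) = 5*log(2*y**2 + 2)/3 is an antiderivative of f.
Check: d/dy[5*log(2*y**2 + 2)/3] = 10*y/(3*y**2 + 3), which equals f(y).
F(3) = 5*log(20)/3; F(2) = 5*log(10)/3.
Integral = F(3) - F(2) = -5*log(10)/3 + 5*log(20)/3.

Antiderivative: F(y) = 5*log(2*y**2 + 2)/3; value = -5*log(10)/3 + 5*log(20)/3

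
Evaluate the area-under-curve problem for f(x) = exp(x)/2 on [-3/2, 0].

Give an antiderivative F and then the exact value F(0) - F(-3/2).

For F(x) to be correct the identity F'(x) - f(x) = 0 must hold.
F(x) = exp(x)/2 is an antiderivative of f.
Check: d/dx[exp(x)/2] = exp(x)/2 = f(x).
F(0) = 1/2; F(-3/2) = exp(-3/2)/2.
Integral = F(0) - F(-3/2) = 1/2 - exp(-3/2)/2.

Antiderivative: F(x) = exp(x)/2; value = 1/2 - exp(-3/2)/2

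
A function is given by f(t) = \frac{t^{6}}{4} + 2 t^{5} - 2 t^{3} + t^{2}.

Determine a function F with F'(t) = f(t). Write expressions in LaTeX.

The integrand splits into summands that can be handled one at a time.
Check: d/dt[\frac{t^{3} \left(3 t^{4} + 28 t^{3} - 42 t + 28\right)}{84}] = \frac{t^{6}}{4} + 2 t^{5} - 2 t^{3} + t^{2} = f(t).

An antiderivative is F(t) = \frac{t^{3} \left(3 t^{4} + 28 t^{3} - 42 t + 28\right)}{84}.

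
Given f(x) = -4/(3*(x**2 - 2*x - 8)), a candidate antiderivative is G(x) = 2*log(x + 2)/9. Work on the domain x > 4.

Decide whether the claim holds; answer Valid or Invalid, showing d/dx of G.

d/dx[G] = 2/(9*x + 18)
d/dx[G] - f(x) = 2/(9*x - 36) != 0.

Invalid: d/dx[G] - f = 2/(9*x - 36), which is not 0.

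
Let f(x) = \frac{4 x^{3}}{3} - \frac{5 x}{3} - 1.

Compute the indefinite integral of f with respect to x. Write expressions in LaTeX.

Integrate term by term and add the pieces.
Check: d/dx[\frac{x \left(x - 2\right) \left(2 x^{2} + 4 x + 3\right)}{6}] = \frac{4 x^{3}}{3} - \frac{5 x}{3} - 1 = f(x).

F(x) = \frac{x \left(x - 2\right) \left(2 x^{2} + 4 x + 3\right)}{6} + C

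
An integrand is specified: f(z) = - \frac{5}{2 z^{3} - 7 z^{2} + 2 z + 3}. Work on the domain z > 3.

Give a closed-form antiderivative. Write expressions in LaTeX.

The denominator factors as \left(z - 3\right) \left(z - 1\right) \left(2 z + 1\right); partial fractions split f into directly integrable pieces: - \frac{20}{21 \left(2 z + 1\right)} + \frac{5}{6 \left(z - 1\right)} - \frac{5}{14 \left(z - 3\right)}.
Check: d/dz[\frac{5 \left(- 3 \log{\left(z - 3 \right)} + 7 \log{\left(z - 1 \right)} - 4 \log{\left(z + \frac{1}{2} \right)}\right)}{42}] = - \frac{5}{2 z^{3} - 7 z^{2} + 2 z + 3} = f(z).

An antiderivative is F(z) = \frac{5 \left(- 3 \log{\left(z - 3 \right)} + 7 \log{\left(z - 1 \right)} - 4 \log{\left(z + \frac{1}{2} \right)}\right)}{42}.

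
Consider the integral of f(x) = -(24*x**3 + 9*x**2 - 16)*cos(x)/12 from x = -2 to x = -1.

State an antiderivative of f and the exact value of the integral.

Any candidate F(x) must reproduce f(x) exactly when differentiated.
F(x) = -(24*x**3*sin(x) + 9*x**2*sin(x) + 72*x**2*cos(x) - 144*x*sin(x) + 18*x*cos(x) - 34*sin(x) - 144*cos(x))/12 is an antiderivative of f.
Check: d/dx[-(24*x**3*sin(x) + 9*x**2*sin(x) + 72*x**2*cos(x) - 144*x*sin(x) + 18*x*cos(x) - 34*sin(x) - 144*cos(x))/12] = -2*x**3*cos(x) - 3*x**2*cos(x)/4 + 4*cos(x)/3, which equals f(x).
F(-1) = 15*cos(1)/2 + 95*sin(1)/12; F(-2) = -9*cos(2) + 49*sin(2)/6.
Integral = F(-1) - F(-2) = -49*sin(2)/6 + 9*cos(2) + 15*cos(1)/2 + 95*sin(1)/12.

Antiderivative: F(x) = -(24*x**3*sin(x) + 9*x**2*sin(x) + 72*x**2*cos(x) - 144*x*sin(x) + 18*x*cos(x) - 34*sin(x) - 144*cos(x))/12; value = -49*sin(2)/6 + 9*cos(2) + 15*cos(1)/2 + 95*sin(1)/12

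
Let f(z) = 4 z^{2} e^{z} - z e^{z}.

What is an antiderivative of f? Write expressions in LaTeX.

An antiderivative is F(z) = \left(4 z^{2} - 9 z + 9\right) e^{z}.

f has the shape u'v + uv' for u = 4 z^{2} - 9 z + 9 and v = e^{z} — it is the derivative of the product u*v.
Check: d/dz[\left(4 z^{2} - 9 z + 9\right) e^{z}] = 4 z^{2} e^{z} - z e^{z} = f(z).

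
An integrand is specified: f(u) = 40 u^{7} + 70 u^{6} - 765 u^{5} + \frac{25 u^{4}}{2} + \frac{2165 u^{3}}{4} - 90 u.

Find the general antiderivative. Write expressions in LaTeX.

F(u) = 5 u^{8} + 10 u^{7} - \frac{255 u^{6}}{2} + \frac{5 u^{5}}{2} + \frac{2165 u^{4}}{16} - 45 u^{2} + C

The integrand splits into summands that can be handled one at a time.
Check: d/du[5 u^{8} + 10 u^{7} - \frac{255 u^{6}}{2} + \frac{5 u^{5}}{2} + \frac{2165 u^{4}}{16} - 45 u^{2}] = 40 u^{7} + 70 u^{6} - 765 u^{5} + \frac{25 u^{4}}{2} + \frac{2165 u^{3}}{4} - 90 u = f(u).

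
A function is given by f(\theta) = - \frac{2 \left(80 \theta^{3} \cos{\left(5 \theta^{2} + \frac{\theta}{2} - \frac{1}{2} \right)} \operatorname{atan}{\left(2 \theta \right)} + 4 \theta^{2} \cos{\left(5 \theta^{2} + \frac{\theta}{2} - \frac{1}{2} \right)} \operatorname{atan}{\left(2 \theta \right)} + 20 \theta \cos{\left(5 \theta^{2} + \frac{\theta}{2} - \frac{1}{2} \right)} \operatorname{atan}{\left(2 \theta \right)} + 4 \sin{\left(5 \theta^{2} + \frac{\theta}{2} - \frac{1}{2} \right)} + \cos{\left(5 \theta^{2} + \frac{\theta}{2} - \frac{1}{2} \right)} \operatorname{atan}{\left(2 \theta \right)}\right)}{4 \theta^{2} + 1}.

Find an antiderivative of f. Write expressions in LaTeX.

An antiderivative is F(\theta) = - 4 \sin{\left(5 \theta^{2} + \frac{\theta}{2} - \frac{1}{2} \right)} \operatorname{atan}{\left(2 \theta \right)}.

Recognize the product-rule pattern: f = u'v + uv' with u = - 4 \operatorname{atan}{\left(2 \theta \right)}, v = \sin{\left(5 \theta^{2} + \frac{\theta}{2} - \frac{1}{2} \right)}, so integration by parts undoes it.
Check: d/d\theta[- 4 \sin{\left(5 \theta^{2} + \frac{\theta}{2} - \frac{1}{2} \right)} \operatorname{atan}{\left(2 \theta \right)}] = \frac{- 160 \theta^{3} \cos{\left(5 \theta^{2} + \frac{\theta}{2} - \frac{1}{2} \right)} \operatorname{atan}{\left(2 \theta \right)} - 8 \theta^{2} \cos{\left(5 \theta^{2} + \frac{\theta}{2} - \frac{1}{2} \right)} \operatorname{atan}{\left(2 \theta \right)} - 40 \theta \cos{\left(5 \theta^{2} + \frac{\theta}{2} - \frac{1}{2} \right)} \operatorname{atan}{\left(2 \theta \right)} - 8 \sin{\left(5 \theta^{2} + \frac{\theta}{2} - \frac{1}{2} \right)} - 2 \cos{\left(5 \theta^{2} + \frac{\theta}{2} - \frac{1}{2} \right)} \operatorname{atan}{\left(2 \theta \right)}}{4 \theta^{2} + 1}, which equals f(\theta).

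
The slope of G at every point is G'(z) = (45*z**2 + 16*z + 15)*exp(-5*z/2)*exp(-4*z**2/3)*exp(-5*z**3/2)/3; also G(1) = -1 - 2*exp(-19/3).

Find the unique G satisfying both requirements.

G(z) = -2*exp(-5*z**3/2 - 4*z**2/3 - 5*z/2) - 1

The substitution u = -5*z**3/2 - 4*z**2/3 - 5*z/2 works: G'(z) is exactly (dG/du)*(du/dz) for that inner function.
A general antiderivative is -2*exp(-5*z**3/2 - 4*z**2/3 - 5*z/2) + C.
The condition gives C = -1 - 2*exp(-19/3) - (-2*exp(-19/3)) = -1.
So G(z) = -2*exp(-5*z**3/2 - 4*z**2/3 - 5*z/2) - 1.
Check: d/dz[-2*exp(-5*z**3/2 - 4*z**2/3 - 5*z/2) - 1] = (45*z**2 + 16*z + 15)*exp(-5*z/2)*exp(-4*z**2/3)*exp(-5*z**3/2)/3 = G'(z).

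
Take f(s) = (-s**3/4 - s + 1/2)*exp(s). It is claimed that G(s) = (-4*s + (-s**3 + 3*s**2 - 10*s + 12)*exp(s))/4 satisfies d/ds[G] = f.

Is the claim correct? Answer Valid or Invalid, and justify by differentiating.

d/ds[G] = -s**3*exp(s)/4 - s*exp(s) + exp(s)/2 - 1
d/ds[G] - f(s) = -1 != 0.

Invalid: d/ds[G] - f = -1, which is not 0.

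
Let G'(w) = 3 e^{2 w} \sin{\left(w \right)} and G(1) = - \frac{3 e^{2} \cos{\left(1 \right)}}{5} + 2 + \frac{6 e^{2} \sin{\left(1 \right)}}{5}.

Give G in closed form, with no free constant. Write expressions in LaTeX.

G(w) = \frac{6 e^{2 w} \sin{\left(w \right)}}{5} - \frac{3 e^{2 w} \cos{\left(w \right)}}{5} + 2

For G(w) to be correct, d/dw[G] must agree with the stated G'(w) identically.
A general antiderivative is \frac{6 e^{2 w} \sin{\left(w \right)}}{5} - \frac{3 e^{2 w} \cos{\left(w \right)}}{5} + C.
The condition gives C = - \frac{3 e^{2} \cos{\left(1 \right)}}{5} + 2 + \frac{6 e^{2} \sin{\left(1 \right)}}{5} - (- \frac{3 e^{2} \cos{\left(1 \right)}}{5} + \frac{6 e^{2} \sin{\left(1 \right)}}{5}) = 2.
So G(w) = \frac{6 e^{2 w} \sin{\left(w \right)}}{5} - \frac{3 e^{2 w} \cos{\left(w \right)}}{5} + 2.
Check: d/dw[\frac{6 e^{2 w} \sin{\left(w \right)}}{5} - \frac{3 e^{2 w} \cos{\left(w \right)}}{5} + 2] = 3 e^{2 w} \sin{\left(w \right)} = G'(w).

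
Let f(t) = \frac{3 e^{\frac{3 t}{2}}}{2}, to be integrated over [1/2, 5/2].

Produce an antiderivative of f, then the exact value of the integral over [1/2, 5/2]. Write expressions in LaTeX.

Recover f(t) by differentiating a candidate F(t); any mismatch rules it out.
F(t) = e^{\frac{3 t}{2}} is an antiderivative of f.
Check: d/dt[e^{\frac{3 t}{2}}] = \frac{3 e^{\frac{3 t}{2}}}{2} = f(t).
F(5/2) = e^{\frac{15}{4}}; F(1/2) = e^{\frac{3}{4}}.
Integral = F(5/2) - F(1/2) = - e^{\frac{3}{4}} + e^{\frac{15}{4}}.

Antiderivative: F(t) = e^{\frac{3 t}{2}}; value = - e^{\frac{3}{4}} + e^{\frac{15}{4}}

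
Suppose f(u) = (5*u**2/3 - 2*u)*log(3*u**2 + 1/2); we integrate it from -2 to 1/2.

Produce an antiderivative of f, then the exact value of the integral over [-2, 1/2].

Antiderivative: F(u) = 5*u**3*log(3*u**2 + 1/2)/9 - 10*u**3/27 - u**2*log(3*u**2 + 1/2) + u**2 + 5*u/27 - log(u**2 + 1/6)/6 - 5*sqrt(6)*atan(sqrt(6)*u)/162; value = -170/27 - 5*sqrt(6)*atan(2*sqrt(6))/162 - 5*sqrt(6)*atan(sqrt(6)/2)/162 - 13*log(5/4)/72 - log(5/12)/6 + log(25/6)/6 + 76*log(25/2)/9

For F(u) to be correct the identity F'(u) - f(u) = 0 must hold.
F(u) = 5*u**3*log(3*u**2 + 1/2)/9 - 10*u**3/27 - u**2*log(3*u**2 + 1/2) + u**2 + 5*u/27 - log(u**2 + 1/6)/6 - 5*sqrt(6)*atan(sqrt(6)*u)/162 is an antiderivative of f.
Check: d/du[5*u**3*log(3*u**2 + 1/2)/9 - 10*u**3/27 - u**2*log(3*u**2 + 1/2) + u**2 + 5*u/27 - log(u**2 + 1/6)/6 - 5*sqrt(6)*atan(sqrt(6)*u)/162] = 5*u**2*log(3*u**2 + 1/2)/3 - 2*u*log(3*u**2 + 1/2), which equals f(u).
F(1/2) = -5*sqrt(6)*atan(sqrt(6)/2)/162 - 13*log(5/4)/72 - log(5/12)/6 + 8/27; F(-2) = -76*log(25/2)/9 - log(25/6)/6 + 5*sqrt(6)*atan(2*sqrt(6))/162 + 178/27.
Integral = F(1/2) - F(-2) = -170/27 - 5*sqrt(6)*atan(2*sqrt(6))/162 - 5*sqrt(6)*atan(sqrt(6)/2)/162 - 13*log(5/4)/72 - log(5/12)/6 + log(25/6)/6 + 76*log(25/2)/9.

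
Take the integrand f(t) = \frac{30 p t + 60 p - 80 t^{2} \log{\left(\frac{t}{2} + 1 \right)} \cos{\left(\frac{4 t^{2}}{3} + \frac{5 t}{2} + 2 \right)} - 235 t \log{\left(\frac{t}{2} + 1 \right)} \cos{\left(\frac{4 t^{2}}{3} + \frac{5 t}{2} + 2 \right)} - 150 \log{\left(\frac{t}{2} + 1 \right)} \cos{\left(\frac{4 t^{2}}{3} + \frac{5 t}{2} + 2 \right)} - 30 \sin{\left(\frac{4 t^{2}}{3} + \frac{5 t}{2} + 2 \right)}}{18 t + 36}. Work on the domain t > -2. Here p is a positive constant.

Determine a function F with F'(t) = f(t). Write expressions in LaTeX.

A first test for any F(t): its t-derivative must equal f(t) identically.
Check: d/dt[\frac{5 p t}{3} - \frac{5 \log{\left(\frac{t}{2} + 1 \right)} \sin{\left(\frac{4 t^{2}}{3} + \frac{5 t}{2} + 2 \right)}}{3}] = \frac{30 p t + 60 p - 80 t^{2} \log{\left(\frac{t}{2} + 1 \right)} \cos{\left(\frac{4 t^{2}}{3} + \frac{5 t}{2} + 2 \right)} - 235 t \log{\left(\frac{t}{2} + 1 \right)} \cos{\left(\frac{4 t^{2}}{3} + \frac{5 t}{2} + 2 \right)} - 150 \log{\left(\frac{t}{2} + 1 \right)} \cos{\left(\frac{4 t^{2}}{3} + \frac{5 t}{2} + 2 \right)} - 30 \sin{\left(\frac{4 t^{2}}{3} + \frac{5 t}{2} + 2 \right)}}{18 t + 36} = f(t).

An antiderivative is F(t) = \frac{5 p t}{3} - \frac{5 \log{\left(\frac{t}{2} + 1 \right)} \sin{\left(\frac{4 t^{2}}{3} + \frac{5 t}{2} + 2 \right)}}{3}.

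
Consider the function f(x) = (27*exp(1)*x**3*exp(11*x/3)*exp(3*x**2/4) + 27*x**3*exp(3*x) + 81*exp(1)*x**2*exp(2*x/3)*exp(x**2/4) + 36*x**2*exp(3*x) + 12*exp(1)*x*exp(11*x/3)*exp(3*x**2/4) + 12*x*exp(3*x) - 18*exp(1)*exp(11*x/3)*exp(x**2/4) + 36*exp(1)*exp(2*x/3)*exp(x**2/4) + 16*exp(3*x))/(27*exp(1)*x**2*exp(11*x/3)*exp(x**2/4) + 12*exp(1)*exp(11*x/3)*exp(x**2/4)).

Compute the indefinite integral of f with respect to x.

Differentiate the proposed F(x) back; it has to land on f(x) exactly.
Check: d/dx[-(2*exp(-1)*exp(7*x/3)*exp(-x**2/4) - exp(3*x)*exp(x**2/2) + exp(3*x)*atan(3*x/2) + 1)*exp(-3*x)] = (27*x**3*exp(7*x/3) + 27*exp(1)*x**3*exp(3*x)*exp(3*x**2/4) + 36*x**2*exp(7*x/3) + 81*exp(1)*x**2*exp(x**2/4) + 12*x*exp(7*x/3) + 12*exp(1)*x*exp(3*x)*exp(3*x**2/4) + 16*exp(7*x/3) - 18*exp(1)*exp(3*x)*exp(x**2/4) + 36*exp(1)*exp(x**2/4))/(27*exp(1)*x**2*exp(3*x)*exp(x**2/4) + 12*exp(1)*exp(3*x)*exp(x**2/4)), which equals f(x).

F(x) = -(2*exp(-1)*exp(7*x/3)*exp(-x**2/4) - exp(3*x)*exp(x**2/2) + exp(3*x)*atan(3*x/2) + 1)*exp(-3*x) + C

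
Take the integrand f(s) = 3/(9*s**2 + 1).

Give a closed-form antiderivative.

Differentiate the proposed F(s) back; it has to land on f(s) exactly.
Check: d/ds[atan(3*s)] = 3/(9*s**2 + 1) = f(s).

An antiderivative is F(s) = atan(3*s).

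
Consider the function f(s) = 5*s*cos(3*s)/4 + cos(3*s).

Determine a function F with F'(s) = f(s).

The integrand splits into summands that can be handled one at a time.
Check: d/ds[5*s*sin(3*s)/12 + sin(3*s)/3 + 5*cos(3*s)/36] = 5*s*cos(3*s)/4 + cos(3*s) = f(s).

An antiderivative is F(s) = 5*s*sin(3*s)/12 + sin(3*s)/3 + 5*cos(3*s)/36.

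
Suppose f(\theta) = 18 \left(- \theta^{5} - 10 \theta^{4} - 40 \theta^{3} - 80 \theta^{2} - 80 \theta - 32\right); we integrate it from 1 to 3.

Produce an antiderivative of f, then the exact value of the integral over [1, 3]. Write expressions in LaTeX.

Antiderivative: F(\theta) = - 3 \theta^{6} - 36 \theta^{5} - 180 \theta^{4} - 480 \theta^{3} - 720 \theta^{2} - 576 \theta; value = -44688

The substitution u = \theta^{2} + 4 \theta + 4 works: f is exactly (dF/du)*(du/d\theta) for that inner function.
F(\theta) = - 3 \theta^{6} - 36 \theta^{5} - 180 \theta^{4} - 480 \theta^{3} - 720 \theta^{2} - 576 \theta is an antiderivative of f.
Check: d/d\theta[- 3 \theta^{6} - 36 \theta^{5} - 180 \theta^{4} - 480 \theta^{3} - 720 \theta^{2} - 576 \theta] = - 18 \theta^{5} - 180 \theta^{4} - 720 \theta^{3} - 1440 \theta^{2} - 1440 \theta - 576, which equals f(\theta).
F(3) = -46683; F(1) = -1995.
Integral = F(3) - F(1) = -44688.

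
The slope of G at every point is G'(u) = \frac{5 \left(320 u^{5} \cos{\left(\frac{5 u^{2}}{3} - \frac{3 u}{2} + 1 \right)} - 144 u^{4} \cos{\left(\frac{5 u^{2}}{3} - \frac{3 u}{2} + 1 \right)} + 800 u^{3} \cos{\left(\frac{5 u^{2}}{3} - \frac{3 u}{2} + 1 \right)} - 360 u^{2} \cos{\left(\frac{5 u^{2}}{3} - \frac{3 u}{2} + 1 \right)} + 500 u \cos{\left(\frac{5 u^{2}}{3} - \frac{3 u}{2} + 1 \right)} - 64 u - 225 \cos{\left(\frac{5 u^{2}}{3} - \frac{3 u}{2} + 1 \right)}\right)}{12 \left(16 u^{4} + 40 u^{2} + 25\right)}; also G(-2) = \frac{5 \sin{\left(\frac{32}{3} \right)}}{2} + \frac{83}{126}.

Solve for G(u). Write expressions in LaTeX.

G(u) = \frac{60 u^{2} \sin{\left(\frac{5 u^{2}}{3} - \frac{3 u}{2} + 1 \right)} + 12 u^{2} + 75 \sin{\left(\frac{5 u^{2}}{3} - \frac{3 u}{2} + 1 \right)} + 35}{6 \left(4 u^{2} + 5\right)}

Check a candidate G(u) by differentiating: d/du[G] must match the given G'(u).
A general antiderivative is \frac{5 \sin{\left(\frac{5 u^{2}}{3} - \frac{3 u}{2} + 1 \right)}}{2} + \frac{5}{3 \left(2 u^{2} + \frac{5}{2}\right)} + C.
The condition gives C = \frac{5 \sin{\left(\frac{32}{3} \right)}}{2} + \frac{83}{126} - (\frac{5 \sin{\left(\frac{32}{3} \right)}}{2} + \frac{10}{63}) = \frac{1}{2}.
So G(u) = \frac{60 u^{2} \sin{\left(\frac{5 u^{2}}{3} - \frac{3 u}{2} + 1 \right)} + 12 u^{2} + 75 \sin{\left(\frac{5 u^{2}}{3} - \frac{3 u}{2} + 1 \right)} + 35}{6 \left(4 u^{2} + 5\right)}.
Check: d/du[\frac{60 u^{2} \sin{\left(\frac{5 u^{2}}{3} - \frac{3 u}{2} + 1 \right)} + 12 u^{2} + 75 \sin{\left(\frac{5 u^{2}}{3} - \frac{3 u}{2} + 1 \right)} + 35}{6 \left(4 u^{2} + 5\right)}] = \frac{1600 u^{5} \cos{\left(\frac{5 u^{2}}{3} - \frac{3 u}{2} + 1 \right)} - 720 u^{4} \cos{\left(\frac{5 u^{2}}{3} - \frac{3 u}{2} + 1 \right)} + 4000 u^{3} \cos{\left(\frac{5 u^{2}}{3} - \frac{3 u}{2} + 1 \right)} - 1800 u^{2} \cos{\left(\frac{5 u^{2}}{3} - \frac{3 u}{2} + 1 \right)} + 2500 u \cos{\left(\frac{5 u^{2}}{3} - \frac{3 u}{2} + 1 \right)} - 320 u - 1125 \cos{\left(\frac{5 u^{2}}{3} - \frac{3 u}{2} + 1 \right)}}{192 u^{4} + 480 u^{2} + 300}, which equals G'(u).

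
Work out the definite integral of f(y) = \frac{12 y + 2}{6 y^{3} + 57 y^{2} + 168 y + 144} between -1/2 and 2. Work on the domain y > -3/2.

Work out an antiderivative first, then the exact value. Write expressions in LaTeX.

The denominator factors as 3 \left(y + 4\right)^{2} \left(2 y + 3\right); partial fractions split f into directly integrable pieces: - \frac{64}{75 \left(2 y + 3\right)} + \frac{32}{75 \left(y + 4\right)} + \frac{46}{15 \left(y + 4\right)^{2}}.
F(y) = \frac{2 \left(- 16 \left(y + 4\right) \log{\left(y + \frac{3}{2} \right)} + 16 \left(y + 4\right) \log{\left(y + 4 \right)} - 115\right)}{75 \left(y + 4\right)} is an antiderivative of f.
Check: d/dy[\frac{2 \left(- 16 \left(y + 4\right) \log{\left(y + \frac{3}{2} \right)} + 16 \left(y + 4\right) \log{\left(y + 4 \right)} - 115\right)}{75 \left(y + 4\right)}] = \frac{12 y + 2}{6 y^{3} + 57 y^{2} + 168 y + 144} = f(y).
F(2) = - \frac{32 \log{\left(\frac{7}{2} \right)}}{75} - \frac{23}{45} + \frac{32 \log{\left(6 \right)}}{75}; F(-1/2) = - \frac{92}{105} + \frac{32 \log{\left(\frac{7}{2} \right)}}{75}.
Integral = F(2) - F(-1/2) = - \frac{64 \log{\left(\frac{7}{2} \right)}}{75} + \frac{23}{63} + \frac{32 \log{\left(6 \right)}}{75}.

Antiderivative: F(y) = \frac{2 \left(- 16 \left(y + 4\right) \log{\left(y + \frac{3}{2} \right)} + 16 \left(y + 4\right) \log{\left(y + 4 \right)} - 115\right)}{75 \left(y + 4\right)}; value = - \frac{64 \log{\left(\frac{7}{2} \right)}}{75} + \frac{23}{63} + \frac{32 \log{\left(6 \right)}}{75}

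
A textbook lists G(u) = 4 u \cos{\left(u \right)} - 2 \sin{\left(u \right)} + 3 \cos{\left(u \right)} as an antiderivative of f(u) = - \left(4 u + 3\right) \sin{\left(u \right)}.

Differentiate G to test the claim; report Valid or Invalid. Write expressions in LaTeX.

Invalid: d/du[G] - f = 2 \cos{\left(u \right)}, which is not 0.

d/du[G] = - 4 u \sin{\left(u \right)} - 3 \sin{\left(u \right)} + 2 \cos{\left(u \right)}
d/du[G] - f(u) = 2 \cos{\left(u \right)} != 0.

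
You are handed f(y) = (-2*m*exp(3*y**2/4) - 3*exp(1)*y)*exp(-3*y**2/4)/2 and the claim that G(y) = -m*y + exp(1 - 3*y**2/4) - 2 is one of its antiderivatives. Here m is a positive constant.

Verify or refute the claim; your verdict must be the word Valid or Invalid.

d/dy[G] = exp(1)*(-2*m*exp(-1)*exp(3*y**2/4) - 3*y)*exp(-3*y**2/4)/2
This equals f(y) exactly, so the claim holds.

Valid - differentiating G returns exactly f.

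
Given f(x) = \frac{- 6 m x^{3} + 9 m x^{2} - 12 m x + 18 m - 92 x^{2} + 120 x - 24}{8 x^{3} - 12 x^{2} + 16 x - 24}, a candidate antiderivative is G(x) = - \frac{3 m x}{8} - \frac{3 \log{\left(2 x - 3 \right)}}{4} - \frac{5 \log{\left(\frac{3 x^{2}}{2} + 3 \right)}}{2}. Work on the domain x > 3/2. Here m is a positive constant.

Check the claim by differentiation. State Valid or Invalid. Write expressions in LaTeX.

d/dx[G] = \frac{- 6 m x^{3} + 9 m x^{2} - 12 m x + 18 m - 92 x^{2} + 120 x - 24}{16 x^{3} - 24 x^{2} + 32 x - 48}
d/dx[G] - f(x) = \frac{6 m x^{3} - 9 m x^{2} + 12 m x - 18 m + 92 x^{2} - 120 x + 24}{16 x^{3} - 24 x^{2} + 32 x - 48} != 0.

Invalid: d/dx[G] - f = \frac{6 m x^{3} - 9 m x^{2} + 12 m x - 18 m + 92 x^{2} - 120 x + 24}{16 x^{3} - 24 x^{2} + 32 x - 48}, which is not 0.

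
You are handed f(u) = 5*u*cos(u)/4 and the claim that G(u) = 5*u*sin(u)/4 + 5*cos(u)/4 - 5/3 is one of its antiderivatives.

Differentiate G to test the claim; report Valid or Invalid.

d/du[G] = 5*u*cos(u)/4
This equals f(u) exactly, so the claim holds.

Valid - the claim checks out under differentiation.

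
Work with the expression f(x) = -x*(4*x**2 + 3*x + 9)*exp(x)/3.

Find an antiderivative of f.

Recognize the product-rule pattern: f = u'v + uv' with u = -4*x**3/3 + 3*x**2 - 9*x + 9, v = exp(x), so integration by parts undoes it.
Check: d/dx[-4*x**3*exp(x)/3 + 3*x**2*exp(x) - 9*x*exp(x) + 9*exp(x)] = -4*x**3*exp(x)/3 - x**2*exp(x) - 3*x*exp(x), which equals f(x).

An antiderivative is F(x) = -4*x**3*exp(x)/3 + 3*x**2*exp(x) - 9*x*exp(x) + 9*exp(x).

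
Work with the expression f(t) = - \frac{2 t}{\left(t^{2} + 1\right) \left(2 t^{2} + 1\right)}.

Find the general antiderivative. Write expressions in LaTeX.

F(t) = \log{\left(2 t^{2} + 2 \right)} - \log{\left(3 t^{2} + \frac{3}{2} \right)} + C

Since d/dt undoes antidifferentiation here, F'(t) = f(t) is required of F(t).
Check: d/dt[\log{\left(2 t^{2} + 2 \right)} - \log{\left(3 t^{2} + \frac{3}{2} \right)}] = - \frac{2 t}{2 t^{4} + 3 t^{2} + 1}, which equals f(t).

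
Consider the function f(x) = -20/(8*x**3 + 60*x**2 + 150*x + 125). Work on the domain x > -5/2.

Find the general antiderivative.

F(x) = 5/(4*x**2 + 20*x + 25) + C

An antiderivative F(x) passes only if d/dx[F] lands on f(x) exactly.
Check: d/dx[5/(4*x**2 + 20*x + 25)] = -20/(8*x**3 + 60*x**2 + 150*x + 125) = f(x).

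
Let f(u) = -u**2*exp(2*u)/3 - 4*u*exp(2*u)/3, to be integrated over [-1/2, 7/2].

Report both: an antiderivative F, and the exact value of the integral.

f has the shape v'r + vr' for v = -u**2/6 - u/2 + 1/4 and r = exp(2*u) — it is the derivative of the product v*r.
F(u) = -(2*u**2 + 6*u - 3)*exp(2*u)/12 is an antiderivative of f.
Check: d/du[-(2*u**2 + 6*u - 3)*exp(2*u)/12] = -u**2*exp(2*u)/3 - 4*u*exp(2*u)/3 = f(u).
F(7/2) = -85*exp(7)/24; F(-1/2) = 11*exp(-1)/24.
Integral = F(7/2) - F(-1/2) = -85*exp(7)/24 - 11*exp(-1)/24.

Antiderivative: F(u) = -(2*u**2 + 6*u - 3)*exp(2*u)/12; value = -85*exp(7)/24 - 11*exp(-1)/24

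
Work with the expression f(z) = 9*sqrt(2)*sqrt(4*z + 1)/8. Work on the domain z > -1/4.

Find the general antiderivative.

F(z) = sqrt(2)*(12*z*sqrt(4*z + 1) + 3*sqrt(4*z + 1))/16 + C

A candidate is checked by its d/dz: the result must match f(z).
Check: d/dz[sqrt(2)*(12*z*sqrt(4*z + 1) + 3*sqrt(4*z + 1))/16] = (36*sqrt(2)*z + 9*sqrt(2))/(8*sqrt(4*z + 1)), which equals f(z).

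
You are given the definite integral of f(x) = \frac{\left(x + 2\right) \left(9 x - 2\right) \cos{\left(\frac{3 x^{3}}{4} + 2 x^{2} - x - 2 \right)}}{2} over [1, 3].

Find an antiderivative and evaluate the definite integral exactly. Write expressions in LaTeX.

f matches the chain-rule pattern g'(h)*h' with inner function h(x) = \frac{3 x^{3}}{4} + 2 x^{2} - x - 2; substituting u = h(x) collapses the integral.
F(x) = 2 \sin{\left(\frac{3 x^{3}}{4} + 2 x^{2} - x - 2 \right)} is an antiderivative of f.
Check: d/dx[2 \sin{\left(\frac{3 x^{3}}{4} + 2 x^{2} - x - 2 \right)}] = \frac{9 x^{2} \cos{\left(\frac{3 x^{3}}{4} + 2 x^{2} - x - 2 \right)}}{2} + 8 x \cos{\left(\frac{3 x^{3}}{4} + 2 x^{2} - x - 2 \right)} - 2 \cos{\left(\frac{3 x^{3}}{4} + 2 x^{2} - x - 2 \right)}, which equals f(x).
F(3) = 2 \sin{\left(\frac{133}{4} \right)}; F(1) = - 2 \sin{\left(\frac{1}{4} \right)}.
Integral = F(3) - F(1) = 2 \sin{\left(\frac{1}{4} \right)} + 2 \sin{\left(\frac{133}{4} \right)}.

Antiderivative: F(x) = 2 \sin{\left(\frac{3 x^{3}}{4} + 2 x^{2} - x - 2 \right)}; value = 2 \sin{\left(\frac{1}{4} \right)} + 2 \sin{\left(\frac{133}{4} \right)}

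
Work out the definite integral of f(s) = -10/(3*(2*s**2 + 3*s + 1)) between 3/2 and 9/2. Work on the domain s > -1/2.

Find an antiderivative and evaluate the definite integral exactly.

Factor the denominator (3*(s + 1)*(2*s + 1)) and decompose: f = -20/(3*(2*s + 1)) + 10/(3*(s + 1)); each piece integrates to a log, atan, or power term.
F(s) = -10*log(s + 1/2)/3 + 10*log(s + 1)/3 is an antiderivative of f.
Check: d/ds[-10*log(s + 1/2)/3 + 10*log(s + 1)/3] = -10/(6*s**2 + 9*s + 3), which equals f(s).
F(9/2) = -10*log(5)/3 + 10*log(11/2)/3; F(3/2) = -10*log(2)/3 + 10*log(5/2)/3.
Integral = F(9/2) - F(3/2) = -10*log(5)/3 - 10*log(5/2)/3 + 10*log(2)/3 + 10*log(11/2)/3.

Antiderivative: F(s) = -10*log(s + 1/2)/3 + 10*log(s + 1)/3; value = -10*log(5)/3 - 10*log(5/2)/3 + 10*log(2)/3 + 10*log(11/2)/3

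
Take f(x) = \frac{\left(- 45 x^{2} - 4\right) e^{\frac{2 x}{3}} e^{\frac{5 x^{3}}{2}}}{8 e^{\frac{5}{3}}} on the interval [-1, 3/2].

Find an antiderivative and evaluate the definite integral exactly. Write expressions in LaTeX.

The substitution u = \frac{5 x^{3}}{2} + \frac{2 x}{3} - \frac{5}{3} works: f is exactly (dF/du)*(du/dx) for that inner function.
F(x) = - \frac{3 e^{\frac{5 x^{3}}{2} + \frac{2 x}{3} - \frac{5}{3}}}{4} is an antiderivative of f.
Check: d/dx[- \frac{3 e^{\frac{5 x^{3}}{2} + \frac{2 x}{3} - \frac{5}{3}}}{4}] = - \frac{45 x^{2} e^{\frac{2 x}{3}} e^{\frac{5 x^{3}}{2}}}{8 e^{\frac{5}{3}}} - \frac{e^{\frac{2 x}{3}} e^{\frac{5 x^{3}}{2}}}{2 e^{\frac{5}{3}}}, which equals f(x).
F(3/2) = - \frac{3 e^{\frac{373}{48}}}{4}; F(-1) = - \frac{3}{4 e^{\frac{29}{6}}}.
Integral = F(3/2) - F(-1) = - \frac{3 e^{\frac{373}{48}}}{4} + \frac{3}{4 e^{\frac{29}{6}}}.

Antiderivative: F(x) = - \frac{3 e^{\frac{5 x^{3}}{2} + \frac{2 x}{3} - \frac{5}{3}}}{4}; value = - \frac{3 e^{\frac{373}{48}}}{4} + \frac{3}{4 e^{\frac{29}{6}}}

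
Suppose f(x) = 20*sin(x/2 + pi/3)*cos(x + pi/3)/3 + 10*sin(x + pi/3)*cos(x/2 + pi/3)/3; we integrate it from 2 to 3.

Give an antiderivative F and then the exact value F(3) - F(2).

Antiderivative: F(x) = 20*sin(x/2 + pi/3)*sin(x + pi/3)/3; value = 20*sin(pi/3 + 3/2)*sin(pi/3 + 3)/3 - 20*sin(1 + pi/3)*sin(pi/3 + 2)/3

Recognize the product-rule pattern: f = u'v + uv' with u = 20*sin(x + pi/3)/3, v = sin(x/2 + pi/3), so integration by parts undoes it.
F(x) = 20*sin(x/2 + pi/3)*sin(x + pi/3)/3 is an antiderivative of f.
Check: d/dx[20*sin(x/2 + pi/3)*sin(x + pi/3)/3] = 20*sin(x/2 + pi/3)*cos(x + pi/3)/3 + 10*sin(x + pi/3)*cos(x/2 + pi/3)/3 = f(x).
F(3) = 20*sin(pi/3 + 3/2)*sin(pi/3 + 3)/3; F(2) = 20*sin(1 + pi/3)*sin(pi/3 + 2)/3.
Integral = F(3) - F(2) = 20*sin(pi/3 + 3/2)*sin(pi/3 + 3)/3 - 20*sin(1 + pi/3)*sin(pi/3 + 2)/3.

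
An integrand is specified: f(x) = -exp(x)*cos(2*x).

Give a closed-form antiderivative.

An antiderivative is F(x) = -2*exp(x)*sin(2*x)/5 - exp(x)*cos(2*x)/5.

Any candidate F(x) must reproduce f(x) exactly when differentiated.
Check: d/dx[-2*exp(x)*sin(2*x)/5 - exp(x)*cos(2*x)/5] = -exp(x)*cos(2*x) = f(x).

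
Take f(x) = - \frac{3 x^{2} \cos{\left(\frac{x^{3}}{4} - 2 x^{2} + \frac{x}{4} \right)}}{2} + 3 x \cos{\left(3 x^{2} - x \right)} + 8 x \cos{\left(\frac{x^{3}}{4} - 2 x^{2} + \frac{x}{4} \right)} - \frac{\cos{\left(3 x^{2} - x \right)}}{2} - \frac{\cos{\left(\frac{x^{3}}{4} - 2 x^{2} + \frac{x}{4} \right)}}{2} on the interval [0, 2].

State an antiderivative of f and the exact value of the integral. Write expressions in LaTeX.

Antiderivative: F(x) = \frac{\sin{\left(3 x^{2} - x \right)} - 4 \sin{\left(\frac{x^{3}}{4} - 2 x^{2} + \frac{x}{4} \right)}}{2}; value = 2 \sin{\left(\frac{11}{2} \right)} + \frac{\sin{\left(10 \right)}}{2}

Integrate term by term and add the pieces.
F(x) = \frac{\sin{\left(3 x^{2} - x \right)} - 4 \sin{\left(\frac{x^{3}}{4} - 2 x^{2} + \frac{x}{4} \right)}}{2} is an antiderivative of f.
Check: d/dx[\frac{\sin{\left(3 x^{2} - x \right)} - 4 \sin{\left(\frac{x^{3}}{4} - 2 x^{2} + \frac{x}{4} \right)}}{2}] = - \frac{3 x^{2} \cos{\left(\frac{x^{3}}{4} - 2 x^{2} + \frac{x}{4} \right)}}{2} + 3 x \cos{\left(3 x^{2} - x \right)} + 8 x \cos{\left(\frac{x^{3}}{4} - 2 x^{2} + \frac{x}{4} \right)} - \frac{\cos{\left(3 x^{2} - x \right)}}{2} - \frac{\cos{\left(\frac{x^{3}}{4} - 2 x^{2} + \frac{x}{4} \right)}}{2} = f(x).
F(2) = 2 \sin{\left(\frac{11}{2} \right)} + \frac{\sin{\left(10 \right)}}{2}; F(0) = 0.
Integral = F(2) - F(0) = 2 \sin{\left(\frac{11}{2} \right)} + \frac{\sin{\left(10 \right)}}{2}.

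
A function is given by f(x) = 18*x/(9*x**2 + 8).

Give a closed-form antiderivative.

f matches the chain-rule pattern g'(h)*h' with inner function h(x) = 3*x**2/2 + 4/3; substituting u = h(x) collapses the integral.
Check: d/dx[log(3*x**2/2 + 4/3)] = 18*x/(9*x**2 + 8) = f(x).

An antiderivative is F(x) = log(3*x**2/2 + 4/3).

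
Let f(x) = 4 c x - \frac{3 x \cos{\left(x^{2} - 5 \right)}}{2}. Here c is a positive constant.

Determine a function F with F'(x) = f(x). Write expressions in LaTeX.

Integrate term by term and add the pieces.
Check: d/dx[2 c x^{2} - \frac{3 \sin{\left(x^{2} - 5 \right)}}{4}] = 4 c x - \frac{3 x \cos{\left(x^{2} - 5 \right)}}{2} = f(x).

An antiderivative is F(x) = 2 c x^{2} - \frac{3 \sin{\left(x^{2} - 5 \right)}}{4}.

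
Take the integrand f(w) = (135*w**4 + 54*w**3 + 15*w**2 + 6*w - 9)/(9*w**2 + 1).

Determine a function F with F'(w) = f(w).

An antiderivative is F(w) = (10*w**3 + 6*w**2 - 6*atan(3*w) + 1)/2.

Since d/dw undoes antidifferentiation here, F'(w) = f(w) is required of F(w).
Check: d/dw[(10*w**3 + 6*w**2 - 6*atan(3*w) + 1)/2] = (135*w**4 + 54*w**3 + 15*w**2 + 6*w - 9)/(9*w**2 + 1) = f(w).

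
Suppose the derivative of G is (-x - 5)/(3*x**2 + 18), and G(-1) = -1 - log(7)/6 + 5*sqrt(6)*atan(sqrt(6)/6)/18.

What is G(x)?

Recover the given G'(x) by differentiating a candidate G(x); any mismatch rules it out.
A general antiderivative is -log(x**2 + 6)/6 - 5*sqrt(6)*atan(sqrt(6)*x/6)/18 + C.
The condition gives C = -1 - log(7)/6 + 5*sqrt(6)*atan(sqrt(6)/6)/18 - (-log(7)/6 + 5*sqrt(6)*atan(sqrt(6)/6)/18) = -1.
So G(x) = (-3*log(x**2 + 6) - 5*sqrt(6)*atan(sqrt(6)*x/6) - 18)/18.
Check: d/dx[(-3*log(x**2 + 6) - 5*sqrt(6)*atan(sqrt(6)*x/6) - 18)/18] = (-x - 5)/(3*x**2 + 18) = G'(x).

G(x) = (-3*log(x**2 + 6) - 5*sqrt(6)*atan(sqrt(6)*x/6) - 18)/18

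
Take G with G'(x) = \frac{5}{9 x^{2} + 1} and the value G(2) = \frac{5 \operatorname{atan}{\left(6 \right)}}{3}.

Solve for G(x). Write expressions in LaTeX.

G(x) = \frac{5 \operatorname{atan}{\left(3 x \right)}}{3}

Whatever form G(x) takes, its d/dx must return the stated G'(x).
A general antiderivative is \frac{5 \operatorname{atan}{\left(3 x \right)}}{3} + C.
The condition gives C = \frac{5 \operatorname{atan}{\left(6 \right)}}{3} - (\frac{5 \operatorname{atan}{\left(6 \right)}}{3}) = 0.
So G(x) = \frac{5 \operatorname{atan}{\left(3 x \right)}}{3}.
Check: d/dx[\frac{5 \operatorname{atan}{\left(3 x \right)}}{3}] = \frac{5}{9 x^{2} + 1} = G'(x).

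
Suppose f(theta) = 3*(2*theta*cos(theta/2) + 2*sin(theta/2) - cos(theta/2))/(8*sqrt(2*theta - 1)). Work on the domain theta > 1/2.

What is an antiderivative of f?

An antiderivative is F(theta) = 3*sqrt(2*theta - 1)*sin(theta/2)/4.

Recognize the product-rule pattern: f = u'v + uv' with u = 3*sqrt(2*theta - 1)/4, v = sin(theta/2), so integration by parts undoes it.
Check: d/dtheta[3*sqrt(2*theta - 1)*sin(theta/2)/4] = (6*theta*cos(theta/2) + 6*sin(theta/2) - 3*cos(theta/2))/(8*sqrt(2*theta - 1)), which equals f(theta).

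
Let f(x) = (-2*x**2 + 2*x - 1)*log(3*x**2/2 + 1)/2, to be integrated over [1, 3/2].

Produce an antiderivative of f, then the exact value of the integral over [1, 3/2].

Since d/dx undoes antidifferentiation here, F'(x) = f(x) is required of F(x).
F(x) = (12*x**3 - 27*x**2 + 9*x*(-2*x**2 + 3*x - 3)*log(3*x**2/2 + 1) + 30*x + 18*log(x**2 + 2/3) - 10*sqrt(6)*atan(sqrt(6)*x/2))/54 is an antiderivative of f.
Check: d/dx[(12*x**3 - 27*x**2 + 9*x*(-2*x**2 + 3*x - 3)*log(3*x**2/2 + 1) + 30*x + 18*log(x**2 + 2/3) - 10*sqrt(6)*atan(sqrt(6)*x/2))/54] = -x**2*log(3*x**2/2 + 1) + x*log(3*x**2/2 + 1) - log(3*x**2/2 + 1)/2, which equals f(x).
F(3/2) = -3*log(35/8)/4 - 5*sqrt(6)*atan(3*sqrt(6)/4)/27 + log(35/12)/3 + 11/24; F(1) = -5*sqrt(6)*atan(sqrt(6)/2)/27 - log(5/2)/3 + log(5/3)/3 + 5/18.
Integral = F(3/2) - F(1) = -3*log(35/8)/4 - 5*sqrt(6)*atan(3*sqrt(6)/4)/27 - log(5/3)/3 + 13/72 + log(5/2)/3 + log(35/12)/3 + 5*sqrt(6)*atan(sqrt(6)/2)/27.

Antiderivative: F(x) = (12*x**3 - 27*x**2 + 9*x*(-2*x**2 + 3*x - 3)*log(3*x**2/2 + 1) + 30*x + 18*log(x**2 + 2/3) - 10*sqrt(6)*atan(sqrt(6)*x/2))/54; value = -3*log(35/8)/4 - 5*sqrt(6)*atan(3*sqrt(6)/4)/27 - log(5/3)/3 + 13/72 + log(5/2)/3 + log(35/12)/3 + 5*sqrt(6)*atan(sqrt(6)/2)/27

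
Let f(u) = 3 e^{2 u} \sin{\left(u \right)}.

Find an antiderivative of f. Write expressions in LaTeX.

An antiderivative is F(u) = \frac{6 e^{2 u} \sin{\left(u \right)}}{5} - \frac{3 e^{2 u} \cos{\left(u \right)}}{5}.

Recover f(u) by differentiating a candidate F(u); any mismatch rules it out.
Check: d/du[\frac{6 e^{2 u} \sin{\left(u \right)}}{5} - \frac{3 e^{2 u} \cos{\left(u \right)}}{5}] = 3 e^{2 u} \sin{\left(u \right)} = f(u).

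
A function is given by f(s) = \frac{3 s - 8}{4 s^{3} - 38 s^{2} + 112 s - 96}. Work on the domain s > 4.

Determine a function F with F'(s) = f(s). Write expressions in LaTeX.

An antiderivative is F(s) = \frac{7 \left(s - 4\right) \log{\left(s - 4 \right)} - 7 \left(s - 4\right) \log{\left(s - \frac{3}{2} \right)} - 20}{50 \left(s - 4\right)}.

Factor the denominator (2 \left(s - 4\right)^{2} \left(2 s - 3\right)) and decompose: f = - \frac{7}{25 \left(2 s - 3\right)} + \frac{7}{50 \left(s - 4\right)} + \frac{2}{5 \left(s - 4\right)^{2}}; each piece integrates to a log, atan, or power term.
Check: d/ds[\frac{7 \left(s - 4\right) \log{\left(s - 4 \right)} - 7 \left(s - 4\right) \log{\left(s - \frac{3}{2} \right)} - 20}{50 \left(s - 4\right)}] = \frac{3 s - 8}{4 s^{3} - 38 s^{2} + 112 s - 96} = f(s).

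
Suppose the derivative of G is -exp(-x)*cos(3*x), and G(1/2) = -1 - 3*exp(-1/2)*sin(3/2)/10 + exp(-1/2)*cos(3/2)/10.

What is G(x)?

A first test for any G(x): its x-derivative must equal the given G'(x).
A general antiderivative is -3*exp(-x)*sin(3*x)/10 + exp(-x)*cos(3*x)/10 + C.
The condition gives C = -1 - 3*exp(-1/2)*sin(3/2)/10 + exp(-1/2)*cos(3/2)/10 - (-3*exp(-1/2)*sin(3/2)/10 + exp(-1/2)*cos(3/2)/10) = -1.
So G(x) = (-10*exp(x) - 3*sin(3*x) + cos(3*x))*exp(-x)/10.
Check: d/dx[(-10*exp(x) - 3*sin(3*x) + cos(3*x))*exp(-x)/10] = -exp(-x)*cos(3*x) = G'(x).

G(x) = (-10*exp(x) - 3*sin(3*x) + cos(3*x))*exp(-x)/10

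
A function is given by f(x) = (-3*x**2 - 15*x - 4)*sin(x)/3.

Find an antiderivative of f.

An antiderivative is F(x) = x**2*cos(x) - 2*x*sin(x) + 5*x*cos(x) - 5*sin(x) - 2*cos(x)/3.

A first test for any F(x): its x-derivative must equal f(x) identically.
Check: d/dx[x**2*cos(x) - 2*x*sin(x) + 5*x*cos(x) - 5*sin(x) - 2*cos(x)/3] = -x**2*sin(x) - 5*x*sin(x) - 4*sin(x)/3, which equals f(x).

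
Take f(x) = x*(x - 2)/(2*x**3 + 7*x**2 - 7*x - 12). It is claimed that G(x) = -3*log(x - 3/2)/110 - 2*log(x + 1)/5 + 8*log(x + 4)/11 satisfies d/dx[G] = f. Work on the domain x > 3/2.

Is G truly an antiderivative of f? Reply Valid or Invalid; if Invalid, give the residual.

Invalid: d/dx[G] - f = -1/(5*x + 5), which is not 0.

d/dx[G] = (3*x**2 - 15*x + 12)/(10*x**3 + 35*x**2 - 35*x - 60)
d/dx[G] - f(x) = -1/(5*x + 5) != 0.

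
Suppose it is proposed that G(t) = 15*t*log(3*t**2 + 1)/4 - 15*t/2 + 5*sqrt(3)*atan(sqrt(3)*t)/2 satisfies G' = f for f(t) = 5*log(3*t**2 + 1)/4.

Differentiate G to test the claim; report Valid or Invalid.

d/dt[G] = 15*log(3*t**2 + 1)/4
d/dt[G] - f(t) = 5*log(3*t**2 + 1)/2 != 0.

Invalid: d/dt[G] - f = 5*log(3*t**2 + 1)/2, which is not 0.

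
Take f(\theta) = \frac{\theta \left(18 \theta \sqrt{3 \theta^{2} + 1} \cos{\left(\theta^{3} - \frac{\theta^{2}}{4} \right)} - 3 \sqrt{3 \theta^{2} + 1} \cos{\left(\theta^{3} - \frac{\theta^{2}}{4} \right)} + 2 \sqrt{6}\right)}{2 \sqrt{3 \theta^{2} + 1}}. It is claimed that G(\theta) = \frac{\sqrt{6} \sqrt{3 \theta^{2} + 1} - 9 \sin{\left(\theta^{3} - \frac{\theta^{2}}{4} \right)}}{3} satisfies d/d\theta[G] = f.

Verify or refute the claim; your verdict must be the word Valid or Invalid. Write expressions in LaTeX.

d/d\theta[G] = \frac{- 18 \theta^{2} \sqrt{3 \theta^{2} + 1} \cos{\left(\theta^{3} - \frac{\theta^{2}}{4} \right)} + 3 \theta \sqrt{3 \theta^{2} + 1} \cos{\left(\theta^{3} - \frac{\theta^{2}}{4} \right)} + 2 \sqrt{6} \theta}{2 \sqrt{3 \theta^{2} + 1}}
d/d\theta[G] - f(\theta) = - 18 \theta^{2} \cos{\left(\theta^{3} - \frac{\theta^{2}}{4} \right)} + 3 \theta \cos{\left(\theta^{3} - \frac{\theta^{2}}{4} \right)} != 0.

Invalid: d/d\theta[G] - f = - 18 \theta^{2} \cos{\left(\theta^{3} - \frac{\theta^{2}}{4} \right)} + 3 \theta \cos{\left(\theta^{3} - \frac{\theta^{2}}{4} \right)}, which is not 0.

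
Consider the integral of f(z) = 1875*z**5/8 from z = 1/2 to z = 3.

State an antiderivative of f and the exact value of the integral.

A candidate is checked by its d/dz: the result must match f(z).
F(z) = 625*z**6/16 is an antiderivative of f.
Check: d/dz[625*z**6/16] = 1875*z**5/8 = f(z).
F(3) = 455625/16; F(1/2) = 625/1024.
Integral = F(3) - F(1/2) = 29159375/1024.

Antiderivative: F(z) = 625*z**6/16; value = 29159375/1024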